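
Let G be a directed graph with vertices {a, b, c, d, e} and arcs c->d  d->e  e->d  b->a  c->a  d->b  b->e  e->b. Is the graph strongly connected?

No

There is no directed path from e to c, so the graph is not strongly connected.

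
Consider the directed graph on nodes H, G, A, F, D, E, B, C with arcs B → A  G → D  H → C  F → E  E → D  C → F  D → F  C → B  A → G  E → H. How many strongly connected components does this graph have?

1

{A, B, C, D, E, F, G, H} are all mutually reachable — one SCC of size 8.
That gives 1 strongly connected component.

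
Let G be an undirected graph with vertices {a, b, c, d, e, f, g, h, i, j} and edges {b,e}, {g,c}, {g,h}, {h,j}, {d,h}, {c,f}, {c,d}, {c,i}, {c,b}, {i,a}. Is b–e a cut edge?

Removing b–e leaves no path between b and e: the component count goes from 1 to 2. So it is a bridge.

Yes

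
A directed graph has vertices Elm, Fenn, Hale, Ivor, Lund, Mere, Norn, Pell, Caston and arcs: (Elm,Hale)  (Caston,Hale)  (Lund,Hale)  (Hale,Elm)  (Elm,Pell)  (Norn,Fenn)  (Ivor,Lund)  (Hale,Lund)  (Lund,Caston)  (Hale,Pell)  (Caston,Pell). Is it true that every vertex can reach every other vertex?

No

There is no directed path from Fenn to Caston, so the graph is not strongly connected.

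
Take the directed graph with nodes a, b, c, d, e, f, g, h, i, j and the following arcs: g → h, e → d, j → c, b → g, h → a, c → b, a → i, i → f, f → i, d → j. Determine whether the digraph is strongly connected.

There is no directed path from d to e, so the graph is not strongly connected.

No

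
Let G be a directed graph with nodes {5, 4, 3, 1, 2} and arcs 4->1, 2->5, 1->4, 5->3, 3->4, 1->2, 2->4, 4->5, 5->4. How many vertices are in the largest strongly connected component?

{1, 2, 3, 4, 5} are all mutually reachable — one SCC of size 5.
The largest has 5 vertices.

5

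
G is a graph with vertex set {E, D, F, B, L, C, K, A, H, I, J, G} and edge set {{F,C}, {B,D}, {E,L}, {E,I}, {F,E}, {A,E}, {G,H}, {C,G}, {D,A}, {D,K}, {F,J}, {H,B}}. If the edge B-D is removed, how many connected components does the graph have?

B and D are still connected via B-H-G-C-F-E-A-D, so the component count stays at 1.

1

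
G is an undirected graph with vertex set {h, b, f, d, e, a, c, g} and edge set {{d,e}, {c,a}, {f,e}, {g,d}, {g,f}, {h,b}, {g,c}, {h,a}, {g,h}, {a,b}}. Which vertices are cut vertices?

Removing g increases the component count from 1 to 2, so g is a cut vertex.
By contrast removing h leaves 1 component; it is not a cut vertex. No other vertex is a cut vertex either.

g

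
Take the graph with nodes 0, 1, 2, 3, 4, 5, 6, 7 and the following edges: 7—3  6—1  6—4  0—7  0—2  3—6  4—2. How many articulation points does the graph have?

Removing 6 increases the component count from 2 to 3, so 6 is a cut vertex.
By contrast removing 1 leaves 2 components; it is not a cut vertex. No other vertex is a cut vertex either.

1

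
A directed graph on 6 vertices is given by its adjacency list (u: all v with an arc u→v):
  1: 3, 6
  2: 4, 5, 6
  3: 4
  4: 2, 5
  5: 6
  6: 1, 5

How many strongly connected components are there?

1

{1, 2, 3, 4, 5, 6} are all mutually reachable — one SCC of size 6.
That gives 1 strongly connected component.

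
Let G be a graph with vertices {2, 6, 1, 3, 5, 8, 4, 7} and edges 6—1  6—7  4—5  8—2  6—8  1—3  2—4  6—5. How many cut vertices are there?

Removing 1 increases the component count from 1 to 2, so 1 is a cut vertex.
Removing 6 increases the component count from 1 to 3, so 6 is a cut vertex.
By contrast removing 3 leaves 1 component; it is not a cut vertex. No other vertex is a cut vertex either.

2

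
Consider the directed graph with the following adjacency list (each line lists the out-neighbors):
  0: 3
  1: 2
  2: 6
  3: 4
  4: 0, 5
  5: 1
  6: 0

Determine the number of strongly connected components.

1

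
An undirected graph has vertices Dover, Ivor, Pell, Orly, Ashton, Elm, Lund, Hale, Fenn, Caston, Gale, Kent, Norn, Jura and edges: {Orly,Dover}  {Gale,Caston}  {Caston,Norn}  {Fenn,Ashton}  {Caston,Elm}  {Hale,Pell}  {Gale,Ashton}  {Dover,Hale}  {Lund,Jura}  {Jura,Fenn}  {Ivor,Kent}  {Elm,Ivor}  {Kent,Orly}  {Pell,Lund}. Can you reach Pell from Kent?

Yes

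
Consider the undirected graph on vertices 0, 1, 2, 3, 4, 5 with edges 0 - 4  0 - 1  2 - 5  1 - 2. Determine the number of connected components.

3 is isolated — a component by itself.
Starting from 0 we can reach 0, 1, 2, 4, 5. That is one component of size 5.
Total: 2 components.

2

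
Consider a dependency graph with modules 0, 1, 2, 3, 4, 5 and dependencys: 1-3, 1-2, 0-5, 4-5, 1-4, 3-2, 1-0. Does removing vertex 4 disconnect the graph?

No

Deleting 4 leaves 1 component (was 1) (its neighbors 1, 5 remain connected to each other), so 4 is not a cut vertex.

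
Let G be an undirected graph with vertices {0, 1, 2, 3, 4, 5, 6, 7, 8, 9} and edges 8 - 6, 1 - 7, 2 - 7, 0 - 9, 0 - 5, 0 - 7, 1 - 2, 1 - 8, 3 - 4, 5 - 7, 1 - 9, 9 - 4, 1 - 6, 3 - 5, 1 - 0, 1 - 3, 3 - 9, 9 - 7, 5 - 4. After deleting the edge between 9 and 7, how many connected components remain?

9 and 7 are still connected via 9-1-7, so the component count stays at 1.

1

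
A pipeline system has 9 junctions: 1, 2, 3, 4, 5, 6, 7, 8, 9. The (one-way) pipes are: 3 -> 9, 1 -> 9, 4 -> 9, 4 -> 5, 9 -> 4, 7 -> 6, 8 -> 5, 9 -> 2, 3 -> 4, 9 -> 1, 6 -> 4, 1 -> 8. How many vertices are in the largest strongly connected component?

3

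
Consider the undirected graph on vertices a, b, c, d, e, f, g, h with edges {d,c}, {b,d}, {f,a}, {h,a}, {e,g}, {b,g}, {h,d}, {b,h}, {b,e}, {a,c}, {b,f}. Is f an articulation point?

Deleting f leaves 1 component (was 1) (its neighbors a, b remain connected to each other), so f is not a cut vertex.

No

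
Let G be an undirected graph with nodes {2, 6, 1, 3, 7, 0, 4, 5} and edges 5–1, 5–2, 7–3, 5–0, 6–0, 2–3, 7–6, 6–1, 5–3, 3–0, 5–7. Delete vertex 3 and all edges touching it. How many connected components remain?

With 3 gone, the remaining components are: {4}; {0, 1, 2, 5, 6, 7}.
That is 2 components.

2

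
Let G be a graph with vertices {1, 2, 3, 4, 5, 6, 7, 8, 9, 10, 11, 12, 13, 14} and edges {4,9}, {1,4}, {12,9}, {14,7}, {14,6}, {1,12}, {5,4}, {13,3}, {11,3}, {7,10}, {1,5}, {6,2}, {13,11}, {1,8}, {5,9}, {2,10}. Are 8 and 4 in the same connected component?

From 8 we can reach 1, 4, 5, 8, 9, 12, which includes 4.

Yes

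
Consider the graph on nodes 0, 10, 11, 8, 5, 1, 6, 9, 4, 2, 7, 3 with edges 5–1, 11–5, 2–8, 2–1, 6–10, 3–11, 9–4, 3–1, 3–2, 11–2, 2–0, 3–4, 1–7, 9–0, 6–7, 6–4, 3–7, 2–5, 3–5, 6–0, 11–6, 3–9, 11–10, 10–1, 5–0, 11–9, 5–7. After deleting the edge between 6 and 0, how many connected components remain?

6 and 0 are still connected via 6-11-2-0, so the component count stays at 1.

1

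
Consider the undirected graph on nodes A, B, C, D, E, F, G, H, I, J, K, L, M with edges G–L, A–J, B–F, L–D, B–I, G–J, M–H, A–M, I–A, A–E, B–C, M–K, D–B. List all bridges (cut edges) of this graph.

A-E, A-M, B-C, B-F, H-M, K-M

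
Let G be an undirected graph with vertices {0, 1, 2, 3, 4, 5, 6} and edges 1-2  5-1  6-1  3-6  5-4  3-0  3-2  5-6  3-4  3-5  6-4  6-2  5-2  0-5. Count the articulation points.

0

Removing 3, for instance, still leaves 1 component. No single vertex removal increases the component count — the graph has no articulation points.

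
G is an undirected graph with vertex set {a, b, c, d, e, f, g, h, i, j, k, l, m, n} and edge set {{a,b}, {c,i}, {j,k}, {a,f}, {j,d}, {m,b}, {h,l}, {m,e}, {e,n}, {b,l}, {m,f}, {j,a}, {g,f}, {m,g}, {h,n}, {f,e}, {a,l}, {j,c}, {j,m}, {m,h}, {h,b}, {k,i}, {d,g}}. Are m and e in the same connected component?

Yes

From m we can reach a, b, c, d, e, f, g, h, i, j, k, l, m, n, which includes e.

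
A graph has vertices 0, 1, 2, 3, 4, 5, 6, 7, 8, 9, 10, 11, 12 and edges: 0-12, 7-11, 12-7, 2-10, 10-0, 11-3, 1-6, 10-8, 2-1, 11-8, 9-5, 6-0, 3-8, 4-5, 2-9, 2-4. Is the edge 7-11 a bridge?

No

After removing 7-11, the path 7-12-0-10-8-11 still connects them, so the edge is not a bridge.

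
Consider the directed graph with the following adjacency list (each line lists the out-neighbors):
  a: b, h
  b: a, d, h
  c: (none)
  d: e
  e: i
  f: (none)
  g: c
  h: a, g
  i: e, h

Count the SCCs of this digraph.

4

{a, b, d, e, h, i} are all mutually reachable — one SCC of size 6.
{c} is an SCC by itself.
{f} is an SCC by itself.
{g} is an SCC by itself.
That gives 4 strongly connected components.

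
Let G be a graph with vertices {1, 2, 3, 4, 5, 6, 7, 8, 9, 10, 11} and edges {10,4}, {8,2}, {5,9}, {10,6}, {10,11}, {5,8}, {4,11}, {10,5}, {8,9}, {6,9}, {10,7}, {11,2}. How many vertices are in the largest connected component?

9

1 is isolated — a component by itself.
3 is isolated — a component by itself.
Starting from 2 we can reach 2, 4, 5, 6, 7, 8, 9, 10, 11. That is one component of size 9.
The largest has 9 vertices.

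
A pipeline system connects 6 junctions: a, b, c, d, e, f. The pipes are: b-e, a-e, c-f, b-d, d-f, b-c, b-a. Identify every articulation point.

Removing b increases the component count from 1 to 2, so b is a cut vertex.
By contrast removing e leaves 1 component; it is not a cut vertex. No other vertex is a cut vertex either.

b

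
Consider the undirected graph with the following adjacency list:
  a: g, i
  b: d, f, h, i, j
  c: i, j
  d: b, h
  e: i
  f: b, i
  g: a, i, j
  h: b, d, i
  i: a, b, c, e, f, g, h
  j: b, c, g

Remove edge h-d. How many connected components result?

h and d are still connected via h-b-d, so the component count stays at 1.

1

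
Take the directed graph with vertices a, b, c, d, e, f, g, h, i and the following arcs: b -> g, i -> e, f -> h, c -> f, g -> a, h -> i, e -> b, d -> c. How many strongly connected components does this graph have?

{a} is an SCC by itself.
{e} is an SCC by itself.
{g} is an SCC by itself.
{d} is an SCC by itself.
{f} is an SCC by itself.
(and 4 more singleton SCCs)
That gives 9 strongly connected components.

9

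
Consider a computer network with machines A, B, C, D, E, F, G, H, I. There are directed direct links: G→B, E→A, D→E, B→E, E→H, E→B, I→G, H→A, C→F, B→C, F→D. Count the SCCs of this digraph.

5

{B, C, D, E, F} are all mutually reachable — one SCC of size 5.
{H} is an SCC by itself.
{G} is an SCC by itself.
{A} is an SCC by itself.
{I} is an SCC by itself.
That gives 5 strongly connected components.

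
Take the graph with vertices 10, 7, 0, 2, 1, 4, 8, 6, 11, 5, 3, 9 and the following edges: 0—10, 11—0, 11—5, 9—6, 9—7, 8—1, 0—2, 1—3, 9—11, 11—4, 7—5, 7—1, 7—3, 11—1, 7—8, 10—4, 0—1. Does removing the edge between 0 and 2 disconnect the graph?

Removing 0—2 leaves no path between 0 and 2: the component count goes from 1 to 2. So it is a bridge.

Yes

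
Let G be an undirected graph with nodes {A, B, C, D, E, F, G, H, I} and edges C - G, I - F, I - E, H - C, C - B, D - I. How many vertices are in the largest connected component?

4

A is isolated — a component by itself.
Starting from B we can reach B, C, G, H. That is one component of size 4.
Starting from D we can reach D, E, F, I. That is one component of size 4.
The largest has 4 vertices.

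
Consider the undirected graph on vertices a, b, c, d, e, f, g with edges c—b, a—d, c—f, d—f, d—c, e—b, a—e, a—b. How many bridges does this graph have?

The edges on the cycle a-e-b-a are not bridges since each lies on that cycle.
Every edge lies on some cycle, so there are no bridges.

0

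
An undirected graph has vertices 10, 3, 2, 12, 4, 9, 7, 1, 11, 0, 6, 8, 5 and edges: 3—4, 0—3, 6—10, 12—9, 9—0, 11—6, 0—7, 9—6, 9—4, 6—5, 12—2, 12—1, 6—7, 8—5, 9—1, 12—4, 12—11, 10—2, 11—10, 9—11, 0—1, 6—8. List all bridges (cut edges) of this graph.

none

The edges on the cycle 12-9-0-3-4-12 are not bridges since each lies on that cycle.
Every edge lies on some cycle, so there are no bridges.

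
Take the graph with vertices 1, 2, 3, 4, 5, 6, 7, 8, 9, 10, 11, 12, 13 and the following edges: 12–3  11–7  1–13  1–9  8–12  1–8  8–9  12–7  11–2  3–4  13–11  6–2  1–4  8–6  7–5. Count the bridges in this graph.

The edges on the cycle 1-8-12-3-4-1 are not bridges since each lies on that cycle.
But removing 5–7 disconnects 5 from 7 — this is a bridge.

1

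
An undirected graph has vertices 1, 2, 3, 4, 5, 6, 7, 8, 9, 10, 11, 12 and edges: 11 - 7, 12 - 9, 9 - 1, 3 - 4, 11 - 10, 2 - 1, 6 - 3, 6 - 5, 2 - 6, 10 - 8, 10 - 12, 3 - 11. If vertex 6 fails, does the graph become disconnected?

Deleting 6 raises the number of components from 1 to 2, so 6 is a cut vertex.

Yes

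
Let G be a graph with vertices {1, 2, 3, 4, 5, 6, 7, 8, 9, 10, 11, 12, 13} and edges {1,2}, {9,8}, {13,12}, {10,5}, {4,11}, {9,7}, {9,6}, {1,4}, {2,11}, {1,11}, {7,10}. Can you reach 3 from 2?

The component containing 2 is {1, 2, 4, 11}, and 3 is not in it.

No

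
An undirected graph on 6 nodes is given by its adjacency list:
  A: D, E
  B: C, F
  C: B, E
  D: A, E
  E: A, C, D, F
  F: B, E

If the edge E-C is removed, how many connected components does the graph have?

E and C are still connected via E-F-B-C, so the component count stays at 1.

1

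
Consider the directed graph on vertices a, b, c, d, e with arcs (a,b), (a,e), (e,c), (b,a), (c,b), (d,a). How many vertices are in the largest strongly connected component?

{a, b, c, e} are all mutually reachable — one SCC of size 4.
{d} is an SCC by itself.
The largest has 4 vertices.

4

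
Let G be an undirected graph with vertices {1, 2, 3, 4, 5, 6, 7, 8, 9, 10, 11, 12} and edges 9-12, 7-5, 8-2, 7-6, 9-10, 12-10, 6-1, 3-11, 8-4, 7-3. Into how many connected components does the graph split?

3

Starting from 9 we can reach 9, 10, 12. That is one component of size 3.
Starting from 2 we can reach 2, 4, 8. That is one component of size 3.
Starting from 1 we can reach 1, 3, 5, 6, 7, 11. That is one component of size 6.
Total: 3 components.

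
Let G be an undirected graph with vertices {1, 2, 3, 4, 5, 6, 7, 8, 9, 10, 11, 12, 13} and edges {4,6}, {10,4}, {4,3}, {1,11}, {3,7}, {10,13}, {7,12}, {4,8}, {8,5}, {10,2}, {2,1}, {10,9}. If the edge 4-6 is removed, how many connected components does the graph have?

2

Before removal there is 1 component.
4-6 is a bridge — removing it separates 4's side from 6's side.
After removal: 2 components.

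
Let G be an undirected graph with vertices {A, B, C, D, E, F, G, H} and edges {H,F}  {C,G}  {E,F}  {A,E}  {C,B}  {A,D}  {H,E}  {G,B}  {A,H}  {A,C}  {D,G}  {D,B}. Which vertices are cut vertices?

A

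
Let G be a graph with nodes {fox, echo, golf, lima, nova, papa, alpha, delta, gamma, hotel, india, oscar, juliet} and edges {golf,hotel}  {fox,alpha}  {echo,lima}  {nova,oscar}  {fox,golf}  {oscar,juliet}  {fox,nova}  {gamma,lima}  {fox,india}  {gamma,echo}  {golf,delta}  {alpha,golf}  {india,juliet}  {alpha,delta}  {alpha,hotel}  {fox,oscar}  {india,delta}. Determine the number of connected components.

3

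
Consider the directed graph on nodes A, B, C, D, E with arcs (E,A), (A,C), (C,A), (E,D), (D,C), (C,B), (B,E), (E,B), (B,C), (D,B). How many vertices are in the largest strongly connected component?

5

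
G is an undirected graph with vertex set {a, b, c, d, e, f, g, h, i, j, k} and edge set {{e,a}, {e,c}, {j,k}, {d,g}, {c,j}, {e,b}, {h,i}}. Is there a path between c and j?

Yes

From c we can reach a, b, c, e, j, k, which includes j.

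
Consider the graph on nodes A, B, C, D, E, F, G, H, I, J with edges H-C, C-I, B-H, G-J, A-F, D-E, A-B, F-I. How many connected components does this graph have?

3

Starting from G we can reach G, J. That is one component of size 2.
Starting from D we can reach D, E. That is one component of size 2.
Starting from A we can reach A, B, C, F, H, I. That is one component of size 6.
Total: 3 components.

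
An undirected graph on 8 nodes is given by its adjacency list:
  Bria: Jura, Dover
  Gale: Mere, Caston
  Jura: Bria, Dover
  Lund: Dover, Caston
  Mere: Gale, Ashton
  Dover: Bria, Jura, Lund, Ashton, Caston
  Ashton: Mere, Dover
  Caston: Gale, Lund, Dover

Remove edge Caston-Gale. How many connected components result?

1

Caston and Gale are still connected via Caston-Dover-Ashton-Mere-Gale, so the component count stays at 1.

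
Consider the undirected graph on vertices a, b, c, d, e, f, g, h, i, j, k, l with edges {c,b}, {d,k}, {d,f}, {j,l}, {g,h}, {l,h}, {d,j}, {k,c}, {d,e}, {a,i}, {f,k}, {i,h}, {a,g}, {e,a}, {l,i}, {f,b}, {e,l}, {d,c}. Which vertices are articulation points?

d

Removing d increases the component count from 1 to 2, so d is a cut vertex.
By contrast removing e leaves 1 component; it is not a cut vertex. No other vertex is a cut vertex either.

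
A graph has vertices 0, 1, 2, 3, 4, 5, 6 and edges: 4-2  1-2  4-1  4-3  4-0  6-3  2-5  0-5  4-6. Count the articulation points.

1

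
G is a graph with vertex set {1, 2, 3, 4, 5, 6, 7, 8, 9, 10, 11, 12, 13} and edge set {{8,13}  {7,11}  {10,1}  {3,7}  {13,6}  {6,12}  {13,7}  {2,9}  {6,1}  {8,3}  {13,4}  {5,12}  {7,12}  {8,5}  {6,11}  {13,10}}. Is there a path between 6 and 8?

Yes

From 6 we can reach 1, 3, 4, 5, 6, 7, 8, 10, 11, 12, 13, which includes 8.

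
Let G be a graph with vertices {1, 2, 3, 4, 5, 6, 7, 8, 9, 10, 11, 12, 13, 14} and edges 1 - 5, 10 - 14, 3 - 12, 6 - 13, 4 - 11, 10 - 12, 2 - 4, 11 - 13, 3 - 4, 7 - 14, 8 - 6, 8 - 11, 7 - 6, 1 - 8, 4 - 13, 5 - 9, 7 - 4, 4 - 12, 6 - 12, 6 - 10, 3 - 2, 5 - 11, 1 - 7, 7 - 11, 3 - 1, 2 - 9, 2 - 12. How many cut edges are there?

0

The edges on the cycle 3-1-5-9-2-3 are not bridges since each lies on that cycle.
Every edge lies on some cycle, so there are no bridges.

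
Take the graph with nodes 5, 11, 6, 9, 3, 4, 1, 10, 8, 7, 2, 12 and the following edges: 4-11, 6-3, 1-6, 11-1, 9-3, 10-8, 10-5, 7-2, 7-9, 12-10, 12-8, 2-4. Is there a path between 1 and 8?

No

The component containing 1 is {1, 2, 3, 4, 6, 7, 9, 11}, and 8 is not in it.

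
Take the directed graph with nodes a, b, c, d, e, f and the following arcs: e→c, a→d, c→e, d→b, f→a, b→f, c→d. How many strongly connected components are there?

2

{a, b, d, f} are all mutually reachable — one SCC of size 4.
{c, e} are all mutually reachable — one SCC of size 2.
That gives 2 strongly connected components.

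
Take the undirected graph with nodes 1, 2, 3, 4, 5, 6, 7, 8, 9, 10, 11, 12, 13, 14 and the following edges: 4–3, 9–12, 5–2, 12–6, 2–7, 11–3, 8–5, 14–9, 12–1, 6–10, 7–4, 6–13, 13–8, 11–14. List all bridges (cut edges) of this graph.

The edges on the cycle 11-14-9-12-6-13-8-5-2-7-4-3-11 are not bridges since each lies on that cycle.
But removing 12–1 disconnects 12 from 1; removing 6–10 disconnects 6 from 10 — these are bridges.

1-12, 10-6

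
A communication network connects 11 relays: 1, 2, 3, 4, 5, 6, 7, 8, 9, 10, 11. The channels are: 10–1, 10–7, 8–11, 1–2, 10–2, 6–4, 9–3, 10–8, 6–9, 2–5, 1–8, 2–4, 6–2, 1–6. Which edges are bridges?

10-7, 11-8, 2-5, 3-9, 6-9

The edges on the cycle 10-1-6-4-2-10 are not bridges since each lies on that cycle.
But removing 7–10 disconnects 7 from 10; removing 3–9 disconnects 3 from 9; removing 9–6 disconnects 9 from 6; removing 11–8 disconnects 11 from 8 — these are bridges.
In total 5 edges are bridges.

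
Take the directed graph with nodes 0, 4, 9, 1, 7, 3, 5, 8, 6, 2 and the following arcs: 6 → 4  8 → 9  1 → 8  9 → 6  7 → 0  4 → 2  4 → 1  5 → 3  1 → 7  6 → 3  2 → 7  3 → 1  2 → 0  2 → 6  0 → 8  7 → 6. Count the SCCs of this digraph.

{0, 1, 2, 3, 4, 6, 7, 8, 9} are all mutually reachable — one SCC of size 9.
{5} is an SCC by itself.
That gives 2 strongly connected components.

2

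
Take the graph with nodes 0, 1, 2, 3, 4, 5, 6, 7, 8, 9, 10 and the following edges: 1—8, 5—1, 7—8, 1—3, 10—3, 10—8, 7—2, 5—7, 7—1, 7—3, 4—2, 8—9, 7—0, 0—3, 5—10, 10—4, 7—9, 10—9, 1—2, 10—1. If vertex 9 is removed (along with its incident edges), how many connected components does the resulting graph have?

With 9 gone, the remaining components are: {6}; {0, 1, 2, 3, 4, 5, 7, 8, 10}.
That is 2 components.

2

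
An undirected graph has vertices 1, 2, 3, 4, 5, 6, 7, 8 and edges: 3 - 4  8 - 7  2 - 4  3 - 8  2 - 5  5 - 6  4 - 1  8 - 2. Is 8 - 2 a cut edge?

No

After removing 8 - 2, the path 8-3-4-2 still connects them, so the edge is not a bridge.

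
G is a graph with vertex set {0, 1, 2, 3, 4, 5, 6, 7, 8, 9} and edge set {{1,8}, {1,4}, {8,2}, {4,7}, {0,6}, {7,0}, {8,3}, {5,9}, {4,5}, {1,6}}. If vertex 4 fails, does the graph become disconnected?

Deleting 4 raises the number of components from 1 to 2, so 4 is a cut vertex.

Yes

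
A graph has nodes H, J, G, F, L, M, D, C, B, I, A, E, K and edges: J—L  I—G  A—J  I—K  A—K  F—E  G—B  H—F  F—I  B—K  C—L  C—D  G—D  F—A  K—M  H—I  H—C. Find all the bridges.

The edges on the cycle H-F-A-J-L-C-H are not bridges since each lies on that cycle.
But removing E—F disconnects E from F; removing K—M disconnects K from M — these are bridges.

E-F, K-M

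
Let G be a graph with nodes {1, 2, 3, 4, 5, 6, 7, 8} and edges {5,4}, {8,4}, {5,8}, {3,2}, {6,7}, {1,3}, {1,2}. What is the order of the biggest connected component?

Starting from 6 we can reach 6, 7. That is one component of size 2.
Starting from 4 we can reach 4, 5, 8. That is one component of size 3.
Starting from 1 we can reach 1, 2, 3. That is one component of size 3.
The largest has 3 vertices.

3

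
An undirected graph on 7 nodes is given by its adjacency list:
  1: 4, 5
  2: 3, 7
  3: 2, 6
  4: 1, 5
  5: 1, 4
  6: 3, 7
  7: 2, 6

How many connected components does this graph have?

2

Starting from 1 we can reach 1, 4, 5. That is one component of size 3.
Starting from 2 we can reach 2, 3, 6, 7. That is one component of size 4.
Total: 2 components.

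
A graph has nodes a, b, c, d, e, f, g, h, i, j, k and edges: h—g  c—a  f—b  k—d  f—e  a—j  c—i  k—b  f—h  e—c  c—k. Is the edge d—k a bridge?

Yes

Removing d—k leaves no path between d and k: the component count goes from 1 to 2. So it is a bridge.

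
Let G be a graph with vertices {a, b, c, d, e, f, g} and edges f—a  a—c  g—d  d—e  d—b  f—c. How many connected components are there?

2

Starting from a we can reach a, c, f. That is one component of size 3.
Starting from b we can reach b, d, e, g. That is one component of size 4.
Total: 2 components.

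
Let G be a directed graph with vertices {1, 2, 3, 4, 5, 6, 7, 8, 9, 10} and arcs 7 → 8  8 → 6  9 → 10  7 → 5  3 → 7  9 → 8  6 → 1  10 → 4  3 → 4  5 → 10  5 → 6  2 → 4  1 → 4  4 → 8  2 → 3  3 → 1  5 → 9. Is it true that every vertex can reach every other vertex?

There is no directed path from 10 to 2, so the graph is not strongly connected.

No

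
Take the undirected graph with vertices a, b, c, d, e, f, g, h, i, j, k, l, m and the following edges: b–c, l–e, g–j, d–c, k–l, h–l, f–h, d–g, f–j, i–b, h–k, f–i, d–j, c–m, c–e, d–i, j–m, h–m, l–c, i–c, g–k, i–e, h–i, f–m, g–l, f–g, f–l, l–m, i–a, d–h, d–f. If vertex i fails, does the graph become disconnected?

Yes

Deleting i raises the number of components from 1 to 2, so i is a cut vertex.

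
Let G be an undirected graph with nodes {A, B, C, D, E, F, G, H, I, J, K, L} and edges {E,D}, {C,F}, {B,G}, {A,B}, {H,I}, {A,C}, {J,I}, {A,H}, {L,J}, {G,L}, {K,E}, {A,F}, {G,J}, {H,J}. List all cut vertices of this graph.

A, E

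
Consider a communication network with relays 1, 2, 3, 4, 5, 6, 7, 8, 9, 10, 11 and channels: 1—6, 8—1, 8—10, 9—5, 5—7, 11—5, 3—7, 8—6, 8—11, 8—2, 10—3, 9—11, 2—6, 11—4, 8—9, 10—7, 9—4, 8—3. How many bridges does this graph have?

The edges on the cycle 8-9-4-11-8 are not bridges since each lies on that cycle.
Every edge lies on some cycle, so there are no bridges.

0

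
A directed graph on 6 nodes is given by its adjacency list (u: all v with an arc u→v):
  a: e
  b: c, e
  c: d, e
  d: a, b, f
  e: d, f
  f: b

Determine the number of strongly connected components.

1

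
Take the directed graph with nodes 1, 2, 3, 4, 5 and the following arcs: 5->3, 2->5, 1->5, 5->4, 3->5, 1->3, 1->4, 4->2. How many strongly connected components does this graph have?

2

{2, 3, 4, 5} are all mutually reachable — one SCC of size 4.
{1} is an SCC by itself.
That gives 2 strongly connected components.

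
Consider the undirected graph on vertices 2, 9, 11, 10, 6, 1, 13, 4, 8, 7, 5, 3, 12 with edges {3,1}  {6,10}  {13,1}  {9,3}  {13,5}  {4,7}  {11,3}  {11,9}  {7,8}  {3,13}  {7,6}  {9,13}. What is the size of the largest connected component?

2 is isolated — a component by itself.
12 is isolated — a component by itself.
Starting from 4 we can reach 4, 6, 7, 8, 10. That is one component of size 5.
Starting from 1 we can reach 1, 3, 5, 9, 11, 13. That is one component of size 6.
The largest has 6 vertices.

6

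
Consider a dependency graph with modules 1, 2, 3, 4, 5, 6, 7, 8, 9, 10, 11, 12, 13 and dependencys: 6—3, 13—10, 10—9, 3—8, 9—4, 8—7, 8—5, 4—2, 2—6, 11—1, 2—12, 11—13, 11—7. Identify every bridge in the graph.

The edges on the cycle 11-13-10-9-4-2-6-3-8-7-11 are not bridges since each lies on that cycle.
But removing 12—2 disconnects 12 from 2; removing 8—5 disconnects 8 from 5; removing 11—1 disconnects 11 from 1 — these are bridges.

1-11, 12-2, 5-8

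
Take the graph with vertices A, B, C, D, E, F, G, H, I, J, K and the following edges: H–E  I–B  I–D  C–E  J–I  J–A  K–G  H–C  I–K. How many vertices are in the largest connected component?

F is isolated — a component by itself.
Starting from C we can reach C, E, H. That is one component of size 3.
Starting from A we can reach A, B, D, G, I, J, K. That is one component of size 7.
The largest has 7 vertices.

7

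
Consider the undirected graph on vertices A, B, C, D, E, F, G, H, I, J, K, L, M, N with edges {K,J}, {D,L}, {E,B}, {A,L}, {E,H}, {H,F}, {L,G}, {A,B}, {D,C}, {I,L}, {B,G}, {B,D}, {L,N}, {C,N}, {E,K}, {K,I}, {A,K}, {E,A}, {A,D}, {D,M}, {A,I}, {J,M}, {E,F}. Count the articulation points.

1

Removing E increases the component count from 1 to 2, so E is a cut vertex.
By contrast removing G leaves 1 component; it is not a cut vertex. No other vertex is a cut vertex either.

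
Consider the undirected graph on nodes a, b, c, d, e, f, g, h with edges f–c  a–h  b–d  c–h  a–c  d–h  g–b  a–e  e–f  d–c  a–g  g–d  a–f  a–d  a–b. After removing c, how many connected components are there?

With c gone, the remaining components are: {a, b, d, e, f, g, h}.
That is 1 component.

1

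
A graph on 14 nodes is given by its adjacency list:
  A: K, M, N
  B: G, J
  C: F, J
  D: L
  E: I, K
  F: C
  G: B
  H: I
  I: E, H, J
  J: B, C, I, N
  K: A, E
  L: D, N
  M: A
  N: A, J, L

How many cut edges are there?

The edges on the cycle I-J-N-A-K-E-I are not bridges since each lies on that cycle.
But removing I-H disconnects I from H; removing D-L disconnects D from L; removing G-B disconnects G from B; removing C-F disconnects C from F — these are bridges.
In total 8 edges are bridges.

8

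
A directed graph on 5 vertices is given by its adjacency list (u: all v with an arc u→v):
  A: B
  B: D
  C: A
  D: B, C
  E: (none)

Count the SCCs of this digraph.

{A, B, C, D} are all mutually reachable — one SCC of size 4.
{E} is an SCC by itself.
That gives 2 strongly connected components.

2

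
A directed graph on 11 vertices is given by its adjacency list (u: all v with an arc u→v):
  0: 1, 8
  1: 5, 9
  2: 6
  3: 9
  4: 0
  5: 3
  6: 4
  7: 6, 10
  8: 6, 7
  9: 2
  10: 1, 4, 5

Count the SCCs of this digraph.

1

{0, 1, 2, 3, 4, 5, 6, 7, 8, 9, 10} are all mutually reachable — one SCC of size 11.
That gives 1 strongly connected component.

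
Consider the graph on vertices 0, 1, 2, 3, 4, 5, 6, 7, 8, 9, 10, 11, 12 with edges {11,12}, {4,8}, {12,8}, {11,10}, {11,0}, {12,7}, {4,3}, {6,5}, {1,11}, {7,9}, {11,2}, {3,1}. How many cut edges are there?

The edges on the cycle 4-3-1-11-12-8-4 are not bridges since each lies on that cycle.
But removing 2-11 disconnects 2 from 11; removing 11-0 disconnects 11 from 0; removing 6-5 disconnects 6 from 5; removing 11-10 disconnects 11 from 10 — these are bridges.
In total 6 edges are bridges.

6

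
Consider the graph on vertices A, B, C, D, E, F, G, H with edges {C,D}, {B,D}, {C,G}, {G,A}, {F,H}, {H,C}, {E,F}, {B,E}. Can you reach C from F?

Yes

From F we can reach A, B, C, D, E, F, G, H, which includes C.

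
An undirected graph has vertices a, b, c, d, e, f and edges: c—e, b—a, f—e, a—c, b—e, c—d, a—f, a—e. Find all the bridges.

The edges on the cycle a-c-e-a are not bridges since each lies on that cycle.
But removing d—c disconnects d from c — this is a bridge.

c-d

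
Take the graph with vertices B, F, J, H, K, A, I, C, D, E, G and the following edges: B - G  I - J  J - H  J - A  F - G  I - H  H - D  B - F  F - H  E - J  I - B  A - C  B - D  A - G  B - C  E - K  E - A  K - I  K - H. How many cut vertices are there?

Removing D, for instance, still leaves 1 component. No single vertex removal increases the component count — the graph has no articulation points.

0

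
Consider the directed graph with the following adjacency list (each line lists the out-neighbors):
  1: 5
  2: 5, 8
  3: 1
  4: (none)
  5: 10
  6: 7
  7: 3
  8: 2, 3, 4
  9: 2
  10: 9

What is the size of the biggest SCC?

7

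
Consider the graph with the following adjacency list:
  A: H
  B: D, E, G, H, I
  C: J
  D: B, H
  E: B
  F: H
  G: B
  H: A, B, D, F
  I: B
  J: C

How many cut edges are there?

The edges on the cycle B-H-D-B are not bridges since each lies on that cycle.
But removing H-A disconnects H from A; removing B-I disconnects B from I; removing J-C disconnects J from C; removing B-E disconnects B from E — these are bridges.
In total 6 edges are bridges.

6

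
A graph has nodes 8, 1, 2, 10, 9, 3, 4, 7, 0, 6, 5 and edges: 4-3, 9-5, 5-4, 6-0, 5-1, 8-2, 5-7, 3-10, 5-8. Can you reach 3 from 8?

Yes

From 8 we can reach 1, 2, 3, 4, 5, 7, 8, 9, 10, which includes 3.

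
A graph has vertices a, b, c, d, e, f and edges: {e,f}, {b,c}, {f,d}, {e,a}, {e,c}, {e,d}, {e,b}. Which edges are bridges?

The edges on the cycle e-b-c-e are not bridges since each lies on that cycle.
But removing a - e disconnects a from e — this is a bridge.

a-e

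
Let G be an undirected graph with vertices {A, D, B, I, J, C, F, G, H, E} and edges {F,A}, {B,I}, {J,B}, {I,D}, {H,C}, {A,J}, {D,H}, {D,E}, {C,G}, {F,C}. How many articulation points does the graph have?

Removing C increases the component count from 1 to 2, so C is a cut vertex.
Removing D increases the component count from 1 to 2, so D is a cut vertex.
By contrast removing E leaves 1 component; it is not a cut vertex. No other vertex is a cut vertex either.

2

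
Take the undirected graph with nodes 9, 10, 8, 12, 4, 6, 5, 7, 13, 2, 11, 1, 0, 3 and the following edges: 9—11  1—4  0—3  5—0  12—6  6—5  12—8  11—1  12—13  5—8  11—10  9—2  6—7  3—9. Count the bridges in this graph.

10

The edges on the cycle 12-6-5-8-12 are not bridges since each lies on that cycle.
But removing 1—4 disconnects 1 from 4; removing 6—7 disconnects 6 from 7; removing 11—10 disconnects 11 from 10; removing 9—11 disconnects 9 from 11 — these are bridges.
In total 10 edges are bridges.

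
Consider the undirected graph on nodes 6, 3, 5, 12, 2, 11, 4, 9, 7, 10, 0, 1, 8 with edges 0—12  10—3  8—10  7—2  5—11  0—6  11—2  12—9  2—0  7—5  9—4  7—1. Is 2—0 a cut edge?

Removing 2—0 leaves no path between 2 and 0: the component count goes from 2 to 3. So it is a bridge.

Yes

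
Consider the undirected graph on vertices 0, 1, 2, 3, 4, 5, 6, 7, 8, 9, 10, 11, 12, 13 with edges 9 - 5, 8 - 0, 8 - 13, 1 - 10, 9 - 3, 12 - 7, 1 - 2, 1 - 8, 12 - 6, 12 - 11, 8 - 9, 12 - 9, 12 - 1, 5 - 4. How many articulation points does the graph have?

5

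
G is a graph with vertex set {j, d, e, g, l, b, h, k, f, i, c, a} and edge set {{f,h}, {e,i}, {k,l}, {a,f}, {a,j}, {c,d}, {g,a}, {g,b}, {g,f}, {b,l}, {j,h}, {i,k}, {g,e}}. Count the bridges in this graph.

1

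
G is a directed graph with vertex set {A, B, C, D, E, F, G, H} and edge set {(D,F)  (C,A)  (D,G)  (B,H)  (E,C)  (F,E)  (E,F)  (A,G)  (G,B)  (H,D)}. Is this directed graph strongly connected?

Yes

From D we can reach every vertex (A, B, C, D, E, F, G, H), and every vertex can reach D (A, B, C, D, E, F, G, H). So the whole graph is one strongly connected component.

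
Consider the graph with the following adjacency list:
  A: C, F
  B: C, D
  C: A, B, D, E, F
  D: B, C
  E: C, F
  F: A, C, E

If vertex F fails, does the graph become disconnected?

No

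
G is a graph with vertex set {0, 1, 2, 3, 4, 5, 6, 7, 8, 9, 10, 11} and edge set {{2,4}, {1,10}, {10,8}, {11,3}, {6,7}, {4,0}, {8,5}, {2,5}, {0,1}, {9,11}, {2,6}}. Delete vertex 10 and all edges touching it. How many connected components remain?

With 10 gone, the remaining components are: {3, 9, 11}; {0, 1, 2, 4, 5, 6, 7, 8}.
That is 2 components.

2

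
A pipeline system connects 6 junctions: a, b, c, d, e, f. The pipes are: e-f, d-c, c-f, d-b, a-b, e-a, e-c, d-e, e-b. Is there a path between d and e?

From d we can reach a, b, c, d, e, f, which includes e.

Yes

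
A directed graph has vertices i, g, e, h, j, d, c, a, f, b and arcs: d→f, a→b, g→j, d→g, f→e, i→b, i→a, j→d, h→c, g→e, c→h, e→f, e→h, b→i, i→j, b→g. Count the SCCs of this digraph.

{d, g, j} are all mutually reachable — one SCC of size 3.
{a, b, i} are all mutually reachable — one SCC of size 3.
{c, h} are all mutually reachable — one SCC of size 2.
{e, f} are all mutually reachable — one SCC of size 2.
That gives 4 strongly connected components.

4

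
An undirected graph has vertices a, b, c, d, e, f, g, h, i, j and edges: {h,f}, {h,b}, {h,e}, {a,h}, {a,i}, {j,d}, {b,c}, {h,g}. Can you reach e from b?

From b we can reach a, b, c, e, f, g, h, i, which includes e.

Yes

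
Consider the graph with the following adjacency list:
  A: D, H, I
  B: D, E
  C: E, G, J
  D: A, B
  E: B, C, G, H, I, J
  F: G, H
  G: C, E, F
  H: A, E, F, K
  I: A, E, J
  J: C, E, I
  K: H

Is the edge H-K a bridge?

Yes

Removing H-K leaves no path between H and K: the component count goes from 1 to 2. So it is a bridge.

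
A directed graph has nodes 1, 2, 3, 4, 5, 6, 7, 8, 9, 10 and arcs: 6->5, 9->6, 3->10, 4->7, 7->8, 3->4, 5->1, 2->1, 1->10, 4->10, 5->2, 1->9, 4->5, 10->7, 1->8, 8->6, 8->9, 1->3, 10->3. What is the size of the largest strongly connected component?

10

{1, 2, 3, 4, 5, 6, 7, 8, 9, 10} are all mutually reachable — one SCC of size 10.
The largest has 10 vertices.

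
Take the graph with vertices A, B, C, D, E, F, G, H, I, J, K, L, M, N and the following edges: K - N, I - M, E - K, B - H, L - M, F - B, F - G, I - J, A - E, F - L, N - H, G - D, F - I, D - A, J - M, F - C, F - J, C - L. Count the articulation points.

1

Removing F increases the component count from 1 to 2, so F is a cut vertex.
By contrast removing N leaves 1 component; it is not a cut vertex. No other vertex is a cut vertex either.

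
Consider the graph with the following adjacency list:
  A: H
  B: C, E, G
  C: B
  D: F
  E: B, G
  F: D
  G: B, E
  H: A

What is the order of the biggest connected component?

4

Starting from D we can reach D, F. That is one component of size 2.
Starting from A we can reach A, H. That is one component of size 2.
Starting from B we can reach B, C, E, G. That is one component of size 4.
The largest has 4 vertices.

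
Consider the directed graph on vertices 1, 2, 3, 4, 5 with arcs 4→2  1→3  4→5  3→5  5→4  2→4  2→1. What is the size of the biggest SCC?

5

{1, 2, 3, 4, 5} are all mutually reachable — one SCC of size 5.
The largest has 5 vertices.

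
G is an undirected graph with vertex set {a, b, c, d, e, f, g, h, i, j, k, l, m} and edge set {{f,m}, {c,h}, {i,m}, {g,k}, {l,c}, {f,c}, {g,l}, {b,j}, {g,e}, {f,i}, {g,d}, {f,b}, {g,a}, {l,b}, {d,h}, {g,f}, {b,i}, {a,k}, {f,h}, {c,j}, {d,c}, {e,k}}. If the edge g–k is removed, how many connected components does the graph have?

1

g and k are still connected via g-a-k, so the component count stays at 1.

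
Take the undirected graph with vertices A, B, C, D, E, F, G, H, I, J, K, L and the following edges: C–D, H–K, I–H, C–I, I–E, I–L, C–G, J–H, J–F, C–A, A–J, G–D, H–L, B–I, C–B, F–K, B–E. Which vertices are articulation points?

Removing C increases the component count from 1 to 2, so C is a cut vertex.
By contrast removing E leaves 1 component; it is not a cut vertex. No other vertex is a cut vertex either.

C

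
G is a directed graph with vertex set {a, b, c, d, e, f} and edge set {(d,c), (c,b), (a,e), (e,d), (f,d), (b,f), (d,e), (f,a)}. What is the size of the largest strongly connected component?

{a, b, c, d, e, f} are all mutually reachable — one SCC of size 6.
The largest has 6 vertices.

6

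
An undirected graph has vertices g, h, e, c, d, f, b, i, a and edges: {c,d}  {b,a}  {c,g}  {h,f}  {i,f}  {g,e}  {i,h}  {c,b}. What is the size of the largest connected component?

Starting from f we can reach f, h, i. That is one component of size 3.
Starting from a we can reach a, b, c, d, e, g. That is one component of size 6.
The largest has 6 vertices.

6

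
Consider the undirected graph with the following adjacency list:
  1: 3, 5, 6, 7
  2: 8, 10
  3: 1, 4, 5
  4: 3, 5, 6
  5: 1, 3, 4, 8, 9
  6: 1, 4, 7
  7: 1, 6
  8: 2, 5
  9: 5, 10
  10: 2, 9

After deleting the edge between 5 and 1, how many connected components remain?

1

5 and 1 are still connected via 5-3-1, so the component count stays at 1.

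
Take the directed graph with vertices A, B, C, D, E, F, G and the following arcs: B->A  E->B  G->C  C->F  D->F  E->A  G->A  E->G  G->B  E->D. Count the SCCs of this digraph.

7

{D} is an SCC by itself.
{G} is an SCC by itself.
{E} is an SCC by itself.
{B} is an SCC by itself.
{F} is an SCC by itself.
(and 2 more singleton SCCs)
That gives 7 strongly connected components.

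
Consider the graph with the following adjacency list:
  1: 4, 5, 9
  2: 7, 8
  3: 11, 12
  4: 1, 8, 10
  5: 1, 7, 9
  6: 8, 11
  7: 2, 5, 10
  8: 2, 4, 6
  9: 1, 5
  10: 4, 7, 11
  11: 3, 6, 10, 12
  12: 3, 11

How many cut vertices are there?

Removing 11 increases the component count from 1 to 2, so 11 is a cut vertex.
By contrast removing 5 leaves 1 component; it is not a cut vertex. No other vertex is a cut vertex either.

1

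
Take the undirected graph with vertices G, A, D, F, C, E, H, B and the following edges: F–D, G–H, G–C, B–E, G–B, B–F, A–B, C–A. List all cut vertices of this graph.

B, F, G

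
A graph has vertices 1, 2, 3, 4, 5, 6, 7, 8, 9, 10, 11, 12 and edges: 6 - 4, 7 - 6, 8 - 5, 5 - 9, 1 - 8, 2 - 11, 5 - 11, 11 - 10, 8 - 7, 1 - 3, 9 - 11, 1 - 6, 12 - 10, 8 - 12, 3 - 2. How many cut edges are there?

1

The edges on the cycle 8-5-9-11-10-12-8 are not bridges since each lies on that cycle.
But removing 6 - 4 disconnects 6 from 4 — this is a bridge.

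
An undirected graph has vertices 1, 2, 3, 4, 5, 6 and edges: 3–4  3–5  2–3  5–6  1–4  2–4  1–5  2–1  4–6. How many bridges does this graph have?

The edges on the cycle 2-1-5-6-4-3-2 are not bridges since each lies on that cycle.
Every edge lies on some cycle, so there are no bridges.

0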